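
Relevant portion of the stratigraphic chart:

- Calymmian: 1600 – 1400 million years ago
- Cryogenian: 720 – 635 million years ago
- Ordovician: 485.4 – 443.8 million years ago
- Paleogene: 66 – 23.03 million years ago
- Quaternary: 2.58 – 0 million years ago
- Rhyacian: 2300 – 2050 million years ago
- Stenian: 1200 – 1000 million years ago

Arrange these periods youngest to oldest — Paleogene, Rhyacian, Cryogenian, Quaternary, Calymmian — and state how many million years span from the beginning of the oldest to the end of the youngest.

Quaternary → Paleogene → Cryogenian → Calymmian → Rhyacian; total span 2300 Myr

Start ages (Ma): Rhyacian 2300, Calymmian 1600, Cryogenian 720, Paleogene 66, Quaternary 2.58.
Ordered youngest to oldest: Quaternary, Paleogene, Cryogenian, Calymmian, Rhyacian.
Span = 2300 − 0 = 2300 Myr.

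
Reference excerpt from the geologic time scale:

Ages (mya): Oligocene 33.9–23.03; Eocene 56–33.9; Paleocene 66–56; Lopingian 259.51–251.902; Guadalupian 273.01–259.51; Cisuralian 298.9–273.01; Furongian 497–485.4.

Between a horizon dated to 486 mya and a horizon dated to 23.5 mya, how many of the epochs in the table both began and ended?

5

The older date is 486 Ma and the younger is 23.5 Ma.
Epochs with start < 486 and end > 23.5 Ma: Cisuralian (298.9–273.01), Guadalupian (273.01–259.51), Lopingian (259.51–251.902), Paleocene (66–56), Eocene (56–33.9).
That is 5 complete epochs.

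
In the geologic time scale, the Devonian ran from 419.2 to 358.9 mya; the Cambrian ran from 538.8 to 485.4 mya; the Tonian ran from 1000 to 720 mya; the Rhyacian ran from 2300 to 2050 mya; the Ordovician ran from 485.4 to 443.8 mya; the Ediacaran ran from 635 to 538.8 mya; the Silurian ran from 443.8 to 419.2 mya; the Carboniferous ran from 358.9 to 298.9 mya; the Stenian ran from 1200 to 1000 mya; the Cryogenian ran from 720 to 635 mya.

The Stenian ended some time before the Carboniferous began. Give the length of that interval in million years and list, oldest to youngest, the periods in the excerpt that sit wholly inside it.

End of Stenian = 1000 Ma; start of Carboniferous = 358.9 Ma.
Gap = 1000 − 358.9 = 641.1 Myr.
Periods wholly inside 1000–358.9 Ma: Tonian (1000–720), Cryogenian (720–635), Ediacaran (635–538.8), Cambrian (538.8–485.4), Ordovician (485.4–443.8), Silurian (443.8–419.2), Devonian (419.2–358.9).

641.1 million years; Tonian, Cryogenian, Ediacaran, Cambrian, Ordovician, Silurian, Devonian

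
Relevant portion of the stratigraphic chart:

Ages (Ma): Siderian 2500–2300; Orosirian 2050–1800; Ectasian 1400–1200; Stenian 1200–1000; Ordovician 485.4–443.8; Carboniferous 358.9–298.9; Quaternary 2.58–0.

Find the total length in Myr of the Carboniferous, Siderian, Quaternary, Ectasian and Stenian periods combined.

662.58 million years

Each duration: Carboniferous = 60; Siderian = 200; Quaternary = 2.58; Ectasian = 200; Stenian = 200.
Sum: 60 + 200 + 2.58 + 200 + 200 = 662.58 Myr.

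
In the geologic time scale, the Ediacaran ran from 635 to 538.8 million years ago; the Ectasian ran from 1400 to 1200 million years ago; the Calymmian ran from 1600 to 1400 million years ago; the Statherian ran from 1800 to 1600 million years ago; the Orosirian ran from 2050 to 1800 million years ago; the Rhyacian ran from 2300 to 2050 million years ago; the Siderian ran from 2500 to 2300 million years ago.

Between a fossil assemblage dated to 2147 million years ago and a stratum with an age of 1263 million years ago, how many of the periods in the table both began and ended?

The older date is 2147 Ma and the younger is 1263 Ma.
Periods with start < 2147 and end > 1263 Ma: Orosirian (2050–1800), Statherian (1800–1600), Calymmian (1600–1400).
That is 3 complete periods.

3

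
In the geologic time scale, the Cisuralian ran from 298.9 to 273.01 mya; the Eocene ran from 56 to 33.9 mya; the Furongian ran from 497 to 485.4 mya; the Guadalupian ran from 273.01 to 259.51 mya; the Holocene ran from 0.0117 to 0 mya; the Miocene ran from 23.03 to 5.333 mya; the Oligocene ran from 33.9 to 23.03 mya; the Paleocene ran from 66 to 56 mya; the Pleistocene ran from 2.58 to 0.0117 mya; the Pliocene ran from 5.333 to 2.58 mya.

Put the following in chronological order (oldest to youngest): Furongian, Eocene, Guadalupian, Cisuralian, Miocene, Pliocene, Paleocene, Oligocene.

Furongian, then Cisuralian, then Guadalupian, then Paleocene, then Eocene, then Oligocene, then Miocene, then Pliocene

Sorting by start age (descending Ma, since larger Ma = older): Furongian start 497, Cisuralian start 298.9, Guadalupian start 273.01, Paleocene start 66, Eocene start 56, Oligocene start 33.9, Miocene start 23.03, Pliocene start 5.333.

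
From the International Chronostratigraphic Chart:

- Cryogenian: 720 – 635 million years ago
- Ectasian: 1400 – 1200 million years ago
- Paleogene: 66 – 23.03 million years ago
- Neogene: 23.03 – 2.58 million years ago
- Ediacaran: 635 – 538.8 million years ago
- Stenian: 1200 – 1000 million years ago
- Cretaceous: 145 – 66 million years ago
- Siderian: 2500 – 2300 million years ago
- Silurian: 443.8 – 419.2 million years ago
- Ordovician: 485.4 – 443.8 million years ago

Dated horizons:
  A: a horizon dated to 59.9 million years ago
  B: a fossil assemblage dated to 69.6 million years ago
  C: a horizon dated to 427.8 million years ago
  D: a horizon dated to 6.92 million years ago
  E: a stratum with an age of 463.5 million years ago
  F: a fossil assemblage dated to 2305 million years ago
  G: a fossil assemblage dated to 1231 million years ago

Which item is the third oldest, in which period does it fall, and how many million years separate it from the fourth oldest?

E, in the Ordovician; 35.7 million years to C

Larger Ma means older, so oldest first: F 2305 > G 1231 > E 463.5 > C 427.8 > B 69.6 > A 59.9 > D 6.92.
Counting 3 along gives E (463.5 Ma); the excerpt puts that inside the Ordovician, 485.4–443.8 Ma.
Next in line is C (427.8 Ma), and 463.5 − 427.8 = 35.7 Myr.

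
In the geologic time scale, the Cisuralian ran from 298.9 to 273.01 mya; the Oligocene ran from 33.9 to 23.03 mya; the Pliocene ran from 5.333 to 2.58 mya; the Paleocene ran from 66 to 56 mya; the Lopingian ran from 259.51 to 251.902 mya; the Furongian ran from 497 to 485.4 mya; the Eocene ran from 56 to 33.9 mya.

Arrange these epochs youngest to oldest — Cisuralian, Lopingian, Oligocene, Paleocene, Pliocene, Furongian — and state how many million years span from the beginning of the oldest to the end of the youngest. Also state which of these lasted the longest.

Start ages (Ma): Furongian 497, Cisuralian 298.9, Lopingian 259.51, Paleocene 66, Oligocene 33.9, Pliocene 5.333.
Ordered youngest to oldest: Pliocene, Oligocene, Paleocene, Lopingian, Cisuralian, Furongian.
Span = 497 − 2.58 = 494.42 Myr.
Durations: Pliocene 2.753, Oligocene 10.87, Paleocene 10, Lopingian 7.608, Cisuralian 25.89, Furongian 11.6 → longest is Cisuralian (25.89 Myr).

Pliocene, Oligocene, Paleocene, Lopingian, Cisuralian, Furongian; total span 494.42 Myr; longest is Cisuralian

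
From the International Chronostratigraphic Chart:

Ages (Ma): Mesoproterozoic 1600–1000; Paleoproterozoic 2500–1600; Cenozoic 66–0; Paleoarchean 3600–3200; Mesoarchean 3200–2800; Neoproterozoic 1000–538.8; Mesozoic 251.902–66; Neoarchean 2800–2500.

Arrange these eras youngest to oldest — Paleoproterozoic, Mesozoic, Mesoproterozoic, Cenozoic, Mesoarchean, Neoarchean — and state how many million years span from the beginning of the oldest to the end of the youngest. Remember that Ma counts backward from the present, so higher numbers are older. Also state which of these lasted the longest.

From the excerpt: Paleoproterozoic 2500–1600; Mesozoic 251.902–66; Mesoproterozoic 1600–1000; Cenozoic 66–0; Mesoarchean 3200–2800; Neoarchean 2800–2500 (Ma).
Larger Ma is earlier, so the oldest is Mesoarchean and the youngest is Cenozoic; youngest to oldest: Cenozoic, Mesozoic, Mesoproterozoic, Paleoproterozoic, Neoarchean, Mesoarchean.
Oldest start 3200 minus youngest end 0 gives 3200 Myr overall.
Individual lengths (start − end): Mesozoic 185.902; Mesoarchean 400; Cenozoic 66; Paleoproterozoic 900; Mesoproterozoic 600; Neoarchean 300. The largest is Paleoproterozoic at 900 Myr.

Cenozoic, Mesozoic, Mesoproterozoic, Paleoproterozoic, Neoarchean, Mesoarchean; total span 3200 Myr; longest is Paleoproterozoic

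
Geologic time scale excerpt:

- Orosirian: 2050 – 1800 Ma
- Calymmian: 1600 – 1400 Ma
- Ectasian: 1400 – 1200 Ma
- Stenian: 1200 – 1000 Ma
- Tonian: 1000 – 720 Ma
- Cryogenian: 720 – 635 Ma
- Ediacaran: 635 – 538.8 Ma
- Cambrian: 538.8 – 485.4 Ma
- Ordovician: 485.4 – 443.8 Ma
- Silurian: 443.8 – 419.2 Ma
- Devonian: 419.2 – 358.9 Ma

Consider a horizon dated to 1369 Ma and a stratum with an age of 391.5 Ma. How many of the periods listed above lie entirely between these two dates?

1369 Ma sits inside the Ectasian (1400–1200) and 391.5 Ma inside the Devonian (419.2–358.9); neither of those is wholly between the two dates.
The listed periods lying completely between them are Stenian, Tonian, Cryogenian, Ediacaran, Cambrian, Ordovician, Silurian — 7 in all.

7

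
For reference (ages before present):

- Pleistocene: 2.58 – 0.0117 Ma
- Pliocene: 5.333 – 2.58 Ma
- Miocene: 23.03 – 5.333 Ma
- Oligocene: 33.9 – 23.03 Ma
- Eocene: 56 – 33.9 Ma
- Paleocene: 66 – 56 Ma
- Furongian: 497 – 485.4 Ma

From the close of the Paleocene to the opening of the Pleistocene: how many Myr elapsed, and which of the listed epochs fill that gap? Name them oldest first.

End of Paleocene = 56 Ma; start of Pleistocene = 2.58 Ma.
Gap = 56 − 2.58 = 53.42 Myr.
Epochs wholly inside 56–2.58 Ma: Eocene (56–33.9), Oligocene (33.9–23.03), Miocene (23.03–5.333), Pliocene (5.333–2.58).

53.42 million years; Eocene, Oligocene, Miocene, Pliocene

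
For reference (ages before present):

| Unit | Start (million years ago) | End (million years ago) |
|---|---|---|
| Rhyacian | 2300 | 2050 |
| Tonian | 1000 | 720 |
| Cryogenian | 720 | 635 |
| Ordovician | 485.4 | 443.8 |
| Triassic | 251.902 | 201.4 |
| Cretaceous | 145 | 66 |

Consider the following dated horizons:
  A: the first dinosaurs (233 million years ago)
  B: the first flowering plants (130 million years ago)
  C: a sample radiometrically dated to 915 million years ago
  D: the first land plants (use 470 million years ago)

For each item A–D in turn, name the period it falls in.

A — Triassic; B — Cretaceous; C — Tonian; D — Ordovician

A: 233 Ma lies in 251.902–201.4 Ma, so Triassic.
B: 130 Ma lies in 145–66 Ma, so Cretaceous.
C: 915 Ma lies in 1000–720 Ma, so Tonian.
D: 470 Ma lies in 485.4–443.8 Ma, so Ordovician.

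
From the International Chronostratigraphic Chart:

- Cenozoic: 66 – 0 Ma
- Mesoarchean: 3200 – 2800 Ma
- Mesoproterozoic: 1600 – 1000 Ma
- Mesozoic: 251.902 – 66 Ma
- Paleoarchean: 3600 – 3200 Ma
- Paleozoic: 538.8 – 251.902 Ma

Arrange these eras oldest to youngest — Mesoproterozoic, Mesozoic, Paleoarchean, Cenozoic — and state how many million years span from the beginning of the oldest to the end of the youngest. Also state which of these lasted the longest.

Start ages (Ma): Paleoarchean 3600, Mesoproterozoic 1600, Mesozoic 251.902, Cenozoic 66.
Ordered oldest to youngest: Paleoarchean, Mesoproterozoic, Mesozoic, Cenozoic.
Span = 3600 − 0 = 3600 Myr.
Durations: Cenozoic 66, Paleoarchean 400, Mesoproterozoic 600, Mesozoic 185.902 → longest is Mesoproterozoic (600 Myr).

Paleoarchean, Mesoproterozoic, Mesozoic, Cenozoic; total span 3600 Myr; longest is Mesoproterozoic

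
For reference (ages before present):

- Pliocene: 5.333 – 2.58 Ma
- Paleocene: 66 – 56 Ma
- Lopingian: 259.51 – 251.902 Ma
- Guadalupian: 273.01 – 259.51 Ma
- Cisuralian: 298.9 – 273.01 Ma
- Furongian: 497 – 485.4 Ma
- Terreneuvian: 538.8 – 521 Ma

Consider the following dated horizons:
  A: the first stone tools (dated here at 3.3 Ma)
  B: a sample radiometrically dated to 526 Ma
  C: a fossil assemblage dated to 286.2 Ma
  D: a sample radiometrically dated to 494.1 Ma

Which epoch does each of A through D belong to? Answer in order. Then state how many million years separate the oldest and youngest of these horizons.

Match each age against the start–end ranges in the excerpt: A = 3.3 Ma → Pliocene (5.333–2.58); B = 526 Ma → Terreneuvian (538.8–521); C = 286.2 Ma → Cisuralian (298.9–273.01); D = 494.1 Ma → Furongian (497–485.4).
The largest age is 526 Ma and the smallest is 3.3 Ma; their difference is 522.7 Myr.

A — Pliocene; B — Terreneuvian; C — Cisuralian; D — Furongian; span 522.7 million years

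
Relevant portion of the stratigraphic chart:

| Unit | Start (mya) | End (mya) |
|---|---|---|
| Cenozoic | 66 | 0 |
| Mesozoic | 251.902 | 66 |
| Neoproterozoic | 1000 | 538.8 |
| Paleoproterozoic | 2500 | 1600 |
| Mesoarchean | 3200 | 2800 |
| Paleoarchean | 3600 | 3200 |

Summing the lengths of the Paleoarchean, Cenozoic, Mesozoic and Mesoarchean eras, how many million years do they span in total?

Each duration: Paleoarchean = 400; Cenozoic = 66; Mesozoic = 185.902; Mesoarchean = 400.
Sum: 400 + 66 + 185.902 + 400 = 1051.902 Myr.

1051.902 million years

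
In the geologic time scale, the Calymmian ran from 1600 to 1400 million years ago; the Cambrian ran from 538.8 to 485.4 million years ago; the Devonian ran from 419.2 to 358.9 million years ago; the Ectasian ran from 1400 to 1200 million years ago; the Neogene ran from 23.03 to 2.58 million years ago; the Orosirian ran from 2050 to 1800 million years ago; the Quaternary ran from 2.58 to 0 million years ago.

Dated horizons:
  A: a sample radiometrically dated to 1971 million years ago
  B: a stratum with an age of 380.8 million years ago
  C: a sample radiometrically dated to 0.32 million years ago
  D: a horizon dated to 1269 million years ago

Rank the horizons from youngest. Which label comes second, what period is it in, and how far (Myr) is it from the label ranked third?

Smaller Ma means younger, so youngest first: C 0.32 < B 380.8 < D 1269 < A 1971.
Counting 2 along gives B (380.8 Ma); the excerpt puts that inside the Devonian, 419.2–358.9 Ma.
Next in line is D (1269 Ma), and 1269 − 380.8 = 888.2 Myr.

B, in the Devonian; 888.2 million years to D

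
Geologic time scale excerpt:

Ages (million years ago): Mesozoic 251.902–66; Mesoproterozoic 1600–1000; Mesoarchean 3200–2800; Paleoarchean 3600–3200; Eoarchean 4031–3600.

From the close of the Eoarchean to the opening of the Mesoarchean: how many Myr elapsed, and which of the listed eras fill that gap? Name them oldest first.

400 million years; Paleoarchean

End of Eoarchean = 3600 Ma; start of Mesoarchean = 3200 Ma.
Gap = 3600 − 3200 = 400 Myr.
Eras wholly inside 3600–3200 Ma: Paleoarchean (3600–3200).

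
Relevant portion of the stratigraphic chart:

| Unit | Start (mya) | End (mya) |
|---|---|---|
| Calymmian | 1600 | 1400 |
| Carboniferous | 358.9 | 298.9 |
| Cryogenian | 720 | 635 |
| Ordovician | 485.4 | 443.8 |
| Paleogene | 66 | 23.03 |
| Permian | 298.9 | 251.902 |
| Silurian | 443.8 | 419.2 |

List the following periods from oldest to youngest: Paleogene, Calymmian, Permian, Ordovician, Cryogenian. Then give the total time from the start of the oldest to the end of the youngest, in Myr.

Calymmian, Cryogenian, Ordovician, Permian, Paleogene; total span 1576.97 Myr

Start ages (Ma): Calymmian 1600, Cryogenian 720, Ordovician 485.4, Permian 298.9, Paleogene 66.
Ordered oldest to youngest: Calymmian, Cryogenian, Ordovician, Permian, Paleogene.
Span = 1600 − 23.03 = 1576.97 Myr.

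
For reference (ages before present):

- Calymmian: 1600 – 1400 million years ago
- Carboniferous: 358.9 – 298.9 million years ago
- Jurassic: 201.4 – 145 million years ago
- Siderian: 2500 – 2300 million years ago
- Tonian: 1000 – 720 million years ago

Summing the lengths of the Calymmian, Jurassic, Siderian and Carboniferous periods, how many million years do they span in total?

Duration is start − end for each: (1600 − 1400) + (201.4 − 145) + (2500 − 2300) + (358.9 − 298.9).
That is 200 + 56.4 + 200 + 60, which totals 516.4 million years.

516.4 million years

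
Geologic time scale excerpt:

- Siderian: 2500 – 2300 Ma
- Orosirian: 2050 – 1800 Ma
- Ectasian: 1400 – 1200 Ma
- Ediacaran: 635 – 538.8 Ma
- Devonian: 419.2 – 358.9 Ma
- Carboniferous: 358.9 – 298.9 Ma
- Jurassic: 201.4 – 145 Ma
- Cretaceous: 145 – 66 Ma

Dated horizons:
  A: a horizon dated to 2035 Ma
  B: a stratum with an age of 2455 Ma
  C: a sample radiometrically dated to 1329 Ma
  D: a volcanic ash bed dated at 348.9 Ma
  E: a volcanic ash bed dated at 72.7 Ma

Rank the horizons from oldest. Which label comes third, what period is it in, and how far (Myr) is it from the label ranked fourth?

C, in the Ectasian; 980.1 million years to D

Sorted oldest-first by Ma: B (2455), A (2035), C (1329), D (348.9), E (72.7).
The third oldest is C at 1329 Ma, which lies in 1400–1200 Ma: the Ectasian.
The fourth oldest is D at 348.9 Ma; separation = |1329 − 348.9| = 980.1 Myr.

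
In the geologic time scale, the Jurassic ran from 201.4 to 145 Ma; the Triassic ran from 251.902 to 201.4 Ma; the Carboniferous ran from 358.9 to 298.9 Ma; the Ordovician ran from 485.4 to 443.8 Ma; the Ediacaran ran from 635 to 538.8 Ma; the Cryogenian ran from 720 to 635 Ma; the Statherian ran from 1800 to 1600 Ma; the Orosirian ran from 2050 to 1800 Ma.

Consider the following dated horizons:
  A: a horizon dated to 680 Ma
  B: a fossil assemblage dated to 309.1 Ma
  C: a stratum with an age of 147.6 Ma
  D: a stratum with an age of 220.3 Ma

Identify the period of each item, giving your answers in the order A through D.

A — Cryogenian; B — Carboniferous; C — Jurassic; D — Triassic

Match each age against the start–end ranges in the excerpt: A = 680 Ma → Cryogenian (720–635); B = 309.1 Ma → Carboniferous (358.9–298.9); C = 147.6 Ma → Jurassic (201.4–145); D = 220.3 Ma → Triassic (251.902–201.4).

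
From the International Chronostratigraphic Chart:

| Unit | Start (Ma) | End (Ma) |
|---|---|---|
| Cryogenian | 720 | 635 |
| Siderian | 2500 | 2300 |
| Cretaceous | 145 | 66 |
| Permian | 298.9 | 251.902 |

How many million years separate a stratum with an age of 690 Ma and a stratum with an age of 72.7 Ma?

617.3 million years

690 − 72.7 = 617.3 million years.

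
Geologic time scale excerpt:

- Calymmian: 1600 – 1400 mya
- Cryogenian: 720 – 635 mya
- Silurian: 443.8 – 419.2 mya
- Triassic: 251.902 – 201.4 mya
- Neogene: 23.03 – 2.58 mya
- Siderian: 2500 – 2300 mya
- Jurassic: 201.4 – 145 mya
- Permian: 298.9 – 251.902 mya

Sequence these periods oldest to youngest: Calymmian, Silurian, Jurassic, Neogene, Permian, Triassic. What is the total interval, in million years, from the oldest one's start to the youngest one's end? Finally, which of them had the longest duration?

Calymmian → Silurian → Permian → Triassic → Jurassic → Neogene; total span 1597.42 Myr; longest is Calymmian

Start ages (Ma): Calymmian 1600, Silurian 443.8, Permian 298.9, Triassic 251.902, Jurassic 201.4, Neogene 23.03.
Ordered oldest to youngest: Calymmian, Silurian, Permian, Triassic, Jurassic, Neogene.
Span = 1600 − 2.58 = 1597.42 Myr.
Durations: Calymmian 200, Neogene 20.45, Silurian 24.6, Jurassic 56.4, Triassic 50.502, Permian 46.998 → longest is Calymmian (200 Myr).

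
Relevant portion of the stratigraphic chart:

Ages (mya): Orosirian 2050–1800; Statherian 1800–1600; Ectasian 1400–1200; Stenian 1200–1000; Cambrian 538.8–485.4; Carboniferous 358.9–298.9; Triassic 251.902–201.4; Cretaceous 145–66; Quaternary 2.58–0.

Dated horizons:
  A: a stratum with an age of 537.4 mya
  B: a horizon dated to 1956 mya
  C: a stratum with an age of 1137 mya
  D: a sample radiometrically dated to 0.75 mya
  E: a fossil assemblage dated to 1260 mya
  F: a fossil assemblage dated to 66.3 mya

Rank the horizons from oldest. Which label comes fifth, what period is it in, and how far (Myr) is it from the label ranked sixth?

Larger Ma means older, so oldest first: B 1956 > E 1260 > C 1137 > A 537.4 > F 66.3 > D 0.75.
Counting 5 along gives F (66.3 Ma); the excerpt puts that inside the Cretaceous, 145–66 Ma.
Next in line is D (0.75 Ma), and 66.3 − 0.75 = 65.55 Myr.

F, in the Cretaceous; 65.55 million years to D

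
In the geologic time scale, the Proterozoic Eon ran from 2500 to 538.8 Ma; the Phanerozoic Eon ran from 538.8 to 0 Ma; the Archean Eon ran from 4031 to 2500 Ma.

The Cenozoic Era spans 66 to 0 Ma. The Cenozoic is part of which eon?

Phanerozoic

The Cenozoic (66–0 Ma) lies entirely within 538.8–0 Ma, the Phanerozoic Eon.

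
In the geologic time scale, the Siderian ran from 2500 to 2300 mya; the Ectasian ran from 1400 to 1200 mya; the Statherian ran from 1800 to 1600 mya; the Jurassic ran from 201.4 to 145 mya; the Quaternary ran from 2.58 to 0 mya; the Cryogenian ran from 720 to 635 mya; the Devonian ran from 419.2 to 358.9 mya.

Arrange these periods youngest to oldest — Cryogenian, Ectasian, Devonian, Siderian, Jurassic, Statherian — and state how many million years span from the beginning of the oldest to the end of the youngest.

Start ages (Ma): Siderian 2500, Statherian 1800, Ectasian 1400, Cryogenian 720, Devonian 419.2, Jurassic 201.4.
Ordered youngest to oldest: Jurassic, Devonian, Cryogenian, Ectasian, Statherian, Siderian.
Span = 2500 − 145 = 2355 Myr.

Jurassic → Devonian → Cryogenian → Ectasian → Statherian → Siderian; total span 2355 Myr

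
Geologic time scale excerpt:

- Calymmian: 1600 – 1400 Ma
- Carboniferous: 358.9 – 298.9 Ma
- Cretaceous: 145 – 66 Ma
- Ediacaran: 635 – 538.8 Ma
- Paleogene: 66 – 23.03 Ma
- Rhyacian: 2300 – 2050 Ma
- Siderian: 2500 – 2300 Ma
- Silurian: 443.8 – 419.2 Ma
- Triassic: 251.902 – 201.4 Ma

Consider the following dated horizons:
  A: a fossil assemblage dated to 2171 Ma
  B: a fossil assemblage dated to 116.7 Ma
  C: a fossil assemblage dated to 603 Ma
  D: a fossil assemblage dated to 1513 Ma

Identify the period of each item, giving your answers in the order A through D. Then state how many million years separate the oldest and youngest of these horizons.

Match each age against the start–end ranges in the excerpt: A = 2171 Ma → Rhyacian (2300–2050); B = 116.7 Ma → Cretaceous (145–66); C = 603 Ma → Ediacaran (635–538.8); D = 1513 Ma → Calymmian (1600–1400).
The largest age is 2171 Ma and the smallest is 116.7 Ma; their difference is 2054.3 Myr.

A — Rhyacian; B — Cretaceous; C — Ediacaran; D — Calymmian; span 2054.3 million years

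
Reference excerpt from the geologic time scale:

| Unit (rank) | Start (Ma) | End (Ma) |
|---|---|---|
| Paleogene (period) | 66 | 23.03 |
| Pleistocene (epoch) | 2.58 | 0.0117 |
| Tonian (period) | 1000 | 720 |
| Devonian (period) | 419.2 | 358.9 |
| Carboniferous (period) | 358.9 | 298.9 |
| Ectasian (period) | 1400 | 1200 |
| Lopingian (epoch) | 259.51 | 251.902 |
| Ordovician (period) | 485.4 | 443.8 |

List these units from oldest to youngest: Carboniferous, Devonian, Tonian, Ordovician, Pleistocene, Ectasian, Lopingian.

Read off each span (Ma): Carboniferous 358.9–298.9; Devonian 419.2–358.9; Tonian 1000–720; Ordovician 485.4–443.8; Pleistocene 2.58–0.0117; Ectasian 1400–1200; Lopingian 259.51–251.902.
Larger Ma is older, so oldest→youngest is Ectasian, Tonian, Ordovician, Devonian, Carboniferous, Lopingian, Pleistocene.

Ectasian, Tonian, Ordovician, Devonian, Carboniferous, Lopingian, Pleistocene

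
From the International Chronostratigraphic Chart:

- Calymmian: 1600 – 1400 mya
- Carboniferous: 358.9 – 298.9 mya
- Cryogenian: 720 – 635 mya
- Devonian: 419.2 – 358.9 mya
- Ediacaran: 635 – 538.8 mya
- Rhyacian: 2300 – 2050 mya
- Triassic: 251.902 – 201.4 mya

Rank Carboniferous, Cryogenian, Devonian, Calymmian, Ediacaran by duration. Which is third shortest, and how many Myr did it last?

Start − end for each: Carboniferous 358.9 − 298.9 = 60; Cryogenian 720 − 635 = 85; Devonian 419.2 − 358.9 = 60.3; Calymmian 1600 − 1400 = 200; Ediacaran 635 − 538.8 = 96.2.
Ranking these from shortest: Carboniferous < Devonian < Cryogenian < Ediacaran < Calymmian.
Position 3 in that ranking is Cryogenian, which lasted 85 Myr.

Cryogenian, 85 million years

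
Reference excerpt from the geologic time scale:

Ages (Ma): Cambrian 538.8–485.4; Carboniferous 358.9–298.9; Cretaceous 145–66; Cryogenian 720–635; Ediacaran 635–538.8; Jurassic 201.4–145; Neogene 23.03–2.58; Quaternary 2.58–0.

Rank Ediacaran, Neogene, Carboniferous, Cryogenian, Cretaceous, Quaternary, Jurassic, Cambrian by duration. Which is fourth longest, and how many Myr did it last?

Durations: Ediacaran 96.2; Neogene 20.45; Carboniferous 60; Cryogenian 85; Cretaceous 79; Quaternary 2.58; Jurassic 56.4; Cambrian 53.4 Myr.
Sorted longest-first: Ediacaran (96.2), Cryogenian (85), Cretaceous (79), Carboniferous (60), Jurassic (56.4), Cambrian (53.4), Neogene (20.45), Quaternary (2.58).
The fourth longest is Carboniferous at 60 Myr.

Carboniferous, 60 million years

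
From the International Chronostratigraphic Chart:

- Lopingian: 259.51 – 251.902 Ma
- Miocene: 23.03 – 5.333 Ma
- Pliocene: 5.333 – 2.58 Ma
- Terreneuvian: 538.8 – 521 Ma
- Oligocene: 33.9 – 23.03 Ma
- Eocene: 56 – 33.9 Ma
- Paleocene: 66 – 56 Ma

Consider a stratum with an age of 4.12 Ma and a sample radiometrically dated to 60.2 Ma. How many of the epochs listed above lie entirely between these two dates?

60.2 Ma sits inside the Paleocene (66–56) and 4.12 Ma inside the Pliocene (5.333–2.58); neither of those is wholly between the two dates.
The listed epochs lying completely between them are Eocene, Oligocene, Miocene — 3 in all.

3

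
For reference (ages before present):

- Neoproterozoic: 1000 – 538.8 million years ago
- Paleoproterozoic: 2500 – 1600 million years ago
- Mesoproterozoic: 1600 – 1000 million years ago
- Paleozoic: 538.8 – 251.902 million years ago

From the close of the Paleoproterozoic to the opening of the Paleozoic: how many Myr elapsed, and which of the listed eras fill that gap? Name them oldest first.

The Paleoproterozoic closes at 1600 Ma and the Paleozoic opens at 538.8 Ma, so the interval is 1600 − 538.8 = 1061.2 Myr.
An era fits inside if it starts at or after 1600 Ma and ends at or before 538.8 Ma; oldest first that gives Mesoproterozoic, Neoproterozoic.

1061.2 million years; Mesoproterozoic, Neoproterozoic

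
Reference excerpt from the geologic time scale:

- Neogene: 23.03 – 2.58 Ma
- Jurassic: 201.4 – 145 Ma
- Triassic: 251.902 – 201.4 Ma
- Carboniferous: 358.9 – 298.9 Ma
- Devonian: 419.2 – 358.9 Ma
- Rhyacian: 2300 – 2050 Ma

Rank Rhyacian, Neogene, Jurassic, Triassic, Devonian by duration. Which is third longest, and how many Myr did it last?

Start − end for each: Rhyacian 2300 − 2050 = 250; Neogene 23.03 − 2.58 = 20.45; Jurassic 201.4 − 145 = 56.4; Triassic 251.902 − 201.4 = 50.502; Devonian 419.2 − 358.9 = 60.3.
Ranking these from longest: Rhyacian > Devonian > Jurassic > Triassic > Neogene.
Position 3 in that ranking is Jurassic, which lasted 56.4 Myr.

Jurassic, 56.4 million years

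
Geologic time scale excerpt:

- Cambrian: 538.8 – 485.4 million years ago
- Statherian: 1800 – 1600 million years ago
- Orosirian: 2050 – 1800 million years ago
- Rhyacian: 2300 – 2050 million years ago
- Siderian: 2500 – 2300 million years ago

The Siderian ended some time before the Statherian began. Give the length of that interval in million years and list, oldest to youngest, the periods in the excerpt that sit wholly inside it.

500 million years; Rhyacian, Orosirian

The Siderian closes at 2300 Ma and the Statherian opens at 1800 Ma, so the interval is 2300 − 1800 = 500 Myr.
A period fits inside if it starts at or after 2300 Ma and ends at or before 1800 Ma; oldest first that gives Rhyacian, Orosirian.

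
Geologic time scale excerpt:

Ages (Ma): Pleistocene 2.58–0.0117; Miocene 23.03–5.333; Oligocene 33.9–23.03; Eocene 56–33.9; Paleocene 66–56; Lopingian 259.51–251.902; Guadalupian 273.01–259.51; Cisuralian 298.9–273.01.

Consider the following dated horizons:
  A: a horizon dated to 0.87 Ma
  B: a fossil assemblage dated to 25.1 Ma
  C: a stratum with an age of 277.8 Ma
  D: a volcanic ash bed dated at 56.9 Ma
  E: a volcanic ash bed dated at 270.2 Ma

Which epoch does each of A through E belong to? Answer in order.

A — Pleistocene; B — Oligocene; C — Cisuralian; D — Paleocene; E — Guadalupian

Match each age against the start–end ranges in the excerpt: A = 0.87 Ma → Pleistocene (2.58–0.0117); B = 25.1 Ma → Oligocene (33.9–23.03); C = 277.8 Ma → Cisuralian (298.9–273.01); D = 56.9 Ma → Paleocene (66–56); E = 270.2 Ma → Guadalupian (273.01–259.51).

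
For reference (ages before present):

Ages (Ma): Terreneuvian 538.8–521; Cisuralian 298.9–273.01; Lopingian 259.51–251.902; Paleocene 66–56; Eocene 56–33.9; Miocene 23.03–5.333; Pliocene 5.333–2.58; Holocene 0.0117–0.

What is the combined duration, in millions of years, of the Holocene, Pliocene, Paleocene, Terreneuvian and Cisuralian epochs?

Each duration: Holocene = 0.0117; Pliocene = 2.753; Paleocene = 10; Terreneuvian = 17.8; Cisuralian = 25.89.
Sum: 0.0117 + 2.753 + 10 + 17.8 + 25.89 = 56.4547 Myr.

56.4547 million years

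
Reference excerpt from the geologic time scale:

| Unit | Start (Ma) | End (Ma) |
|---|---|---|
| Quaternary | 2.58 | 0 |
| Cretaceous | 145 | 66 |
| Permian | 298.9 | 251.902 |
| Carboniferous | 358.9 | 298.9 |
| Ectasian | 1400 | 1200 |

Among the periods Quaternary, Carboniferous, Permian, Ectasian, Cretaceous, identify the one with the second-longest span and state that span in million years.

Durations: Quaternary 2.58; Carboniferous 60; Permian 46.998; Ectasian 200; Cretaceous 79 Myr.
Sorted longest-first: Ectasian (200), Cretaceous (79), Carboniferous (60), Permian (46.998), Quaternary (2.58).
The second longest is Cretaceous at 79 Myr.

Cretaceous, 79 million years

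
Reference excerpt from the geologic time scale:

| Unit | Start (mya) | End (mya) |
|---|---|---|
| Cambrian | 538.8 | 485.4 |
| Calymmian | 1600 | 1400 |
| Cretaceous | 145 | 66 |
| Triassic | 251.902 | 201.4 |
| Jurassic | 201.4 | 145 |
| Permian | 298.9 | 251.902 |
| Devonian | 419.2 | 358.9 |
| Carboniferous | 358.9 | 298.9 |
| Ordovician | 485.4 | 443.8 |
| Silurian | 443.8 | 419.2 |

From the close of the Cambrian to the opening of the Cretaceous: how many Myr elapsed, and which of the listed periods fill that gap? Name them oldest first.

340.4 million years; Ordovician, Silurian, Devonian, Carboniferous, Permian, Triassic, Jurassic

End of Cambrian = 485.4 Ma; start of Cretaceous = 145 Ma.
Gap = 485.4 − 145 = 340.4 Myr.
Periods wholly inside 485.4–145 Ma: Ordovician (485.4–443.8), Silurian (443.8–419.2), Devonian (419.2–358.9), Carboniferous (358.9–298.9), Permian (298.9–251.902), Triassic (251.902–201.4), Jurassic (201.4–145).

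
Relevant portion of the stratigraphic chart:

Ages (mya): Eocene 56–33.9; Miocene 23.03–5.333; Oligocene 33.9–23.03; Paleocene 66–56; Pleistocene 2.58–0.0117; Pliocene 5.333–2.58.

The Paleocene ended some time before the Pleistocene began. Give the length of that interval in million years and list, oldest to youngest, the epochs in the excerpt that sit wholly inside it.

End of Paleocene = 56 Ma; start of Pleistocene = 2.58 Ma.
Gap = 56 − 2.58 = 53.42 Myr.
Epochs wholly inside 56–2.58 Ma: Eocene (56–33.9), Oligocene (33.9–23.03), Miocene (23.03–5.333), Pliocene (5.333–2.58).

53.42 million years; Eocene, Oligocene, Miocene, Pliocene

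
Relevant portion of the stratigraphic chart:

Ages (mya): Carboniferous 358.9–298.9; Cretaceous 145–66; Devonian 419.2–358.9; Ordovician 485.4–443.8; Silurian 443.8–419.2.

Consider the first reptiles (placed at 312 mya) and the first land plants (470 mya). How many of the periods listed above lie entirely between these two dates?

470 Ma sits inside the Ordovician (485.4–443.8) and 312 Ma inside the Carboniferous (358.9–298.9); neither of those is wholly between the two dates.
The listed periods lying completely between them are Silurian, Devonian — 2 in all.

2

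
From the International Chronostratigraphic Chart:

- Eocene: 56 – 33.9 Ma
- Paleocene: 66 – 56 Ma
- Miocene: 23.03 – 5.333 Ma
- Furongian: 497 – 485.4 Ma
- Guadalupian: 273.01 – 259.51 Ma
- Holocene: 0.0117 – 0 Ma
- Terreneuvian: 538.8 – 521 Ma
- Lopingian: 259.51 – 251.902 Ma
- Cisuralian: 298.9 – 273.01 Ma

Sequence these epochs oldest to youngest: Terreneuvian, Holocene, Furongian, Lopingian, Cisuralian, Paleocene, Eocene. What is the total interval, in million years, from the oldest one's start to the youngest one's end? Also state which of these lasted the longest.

Terreneuvian → Furongian → Cisuralian → Lopingian → Paleocene → Eocene → Holocene; total span 538.8 Myr; longest is Cisuralian

Start ages (Ma): Terreneuvian 538.8, Furongian 497, Cisuralian 298.9, Lopingian 259.51, Paleocene 66, Eocene 56, Holocene 0.0117.
Ordered oldest to youngest: Terreneuvian, Furongian, Cisuralian, Lopingian, Paleocene, Eocene, Holocene.
Span = 538.8 − 0 = 538.8 Myr.
Durations: Furongian 11.6, Lopingian 7.608, Eocene 22.1, Terreneuvian 17.8, Paleocene 10, Holocene 0.0117, Cisuralian 25.89 → longest is Cisuralian (25.89 Myr).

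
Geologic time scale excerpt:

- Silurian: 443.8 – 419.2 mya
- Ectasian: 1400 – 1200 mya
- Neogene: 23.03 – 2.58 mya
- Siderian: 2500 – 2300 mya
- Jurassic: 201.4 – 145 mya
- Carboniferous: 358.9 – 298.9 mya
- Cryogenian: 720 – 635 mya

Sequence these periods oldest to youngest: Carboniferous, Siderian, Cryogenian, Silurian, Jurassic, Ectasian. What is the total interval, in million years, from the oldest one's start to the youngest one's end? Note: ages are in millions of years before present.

From the excerpt: Carboniferous 358.9–298.9; Siderian 2500–2300; Cryogenian 720–635; Silurian 443.8–419.2; Jurassic 201.4–145; Ectasian 1400–1200 (Ma).
Larger Ma is earlier, so the oldest is Siderian and the youngest is Jurassic; oldest to youngest: Siderian, Ectasian, Cryogenian, Silurian, Carboniferous, Jurassic.
Oldest start 2500 minus youngest end 145 gives 2355 Myr overall.

Siderian → Ectasian → Cryogenian → Silurian → Carboniferous → Jurassic; total span 2355 Myr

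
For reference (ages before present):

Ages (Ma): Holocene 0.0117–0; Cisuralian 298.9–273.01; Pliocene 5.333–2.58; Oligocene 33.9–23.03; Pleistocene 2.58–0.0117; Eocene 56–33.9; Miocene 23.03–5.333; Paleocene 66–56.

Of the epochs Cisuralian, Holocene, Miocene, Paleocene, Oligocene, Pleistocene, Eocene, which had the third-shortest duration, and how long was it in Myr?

Durations: Cisuralian 25.89; Holocene 0.0117; Miocene 17.697; Paleocene 10; Oligocene 10.87; Pleistocene 2.5683; Eocene 22.1 Myr.
Sorted shortest-first: Holocene (0.0117), Pleistocene (2.5683), Paleocene (10), Oligocene (10.87), Miocene (17.697), Eocene (22.1), Cisuralian (25.89).
The third shortest is Paleocene at 10 Myr.

Paleocene, 10 million years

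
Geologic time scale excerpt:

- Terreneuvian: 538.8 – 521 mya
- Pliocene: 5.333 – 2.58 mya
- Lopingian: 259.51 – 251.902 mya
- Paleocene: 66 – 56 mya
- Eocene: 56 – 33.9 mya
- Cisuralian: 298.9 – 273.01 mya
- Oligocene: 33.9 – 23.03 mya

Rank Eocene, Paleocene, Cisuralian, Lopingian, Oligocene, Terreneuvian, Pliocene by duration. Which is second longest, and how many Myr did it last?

Start − end for each: Eocene 56 − 33.9 = 22.1; Paleocene 66 − 56 = 10; Cisuralian 298.9 − 273.01 = 25.89; Lopingian 259.51 − 251.902 = 7.608; Oligocene 33.9 − 23.03 = 10.87; Terreneuvian 538.8 − 521 = 17.8; Pliocene 5.333 − 2.58 = 2.753.
Ranking these from longest: Cisuralian > Eocene > Terreneuvian > Oligocene > Paleocene > Lopingian > Pliocene.
Position 2 in that ranking is Eocene, which lasted 22.1 Myr.

Eocene, 22.1 million years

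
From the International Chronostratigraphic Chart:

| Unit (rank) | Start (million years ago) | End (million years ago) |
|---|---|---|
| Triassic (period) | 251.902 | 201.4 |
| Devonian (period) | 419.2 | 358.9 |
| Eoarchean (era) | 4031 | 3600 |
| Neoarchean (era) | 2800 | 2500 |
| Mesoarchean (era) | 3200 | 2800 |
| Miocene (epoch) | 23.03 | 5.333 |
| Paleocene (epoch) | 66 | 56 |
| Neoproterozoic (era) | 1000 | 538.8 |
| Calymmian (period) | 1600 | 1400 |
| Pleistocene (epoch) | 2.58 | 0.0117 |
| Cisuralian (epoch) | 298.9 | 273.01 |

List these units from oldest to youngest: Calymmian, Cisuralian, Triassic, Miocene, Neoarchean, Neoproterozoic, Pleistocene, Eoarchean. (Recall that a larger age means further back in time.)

The oldest of these is Eoarchean (starts 4031 Ma) and the youngest is Pleistocene (ends 0.0117 Ma).
In between, by decreasing start age: Neoarchean (2800), Calymmian (1600), Neoproterozoic (1000), Cisuralian (298.9), Triassic (251.902), Miocene (23.03).

Eoarchean, Neoarchean, Calymmian, Neoproterozoic, Cisuralian, Triassic, Miocene, Pleistocene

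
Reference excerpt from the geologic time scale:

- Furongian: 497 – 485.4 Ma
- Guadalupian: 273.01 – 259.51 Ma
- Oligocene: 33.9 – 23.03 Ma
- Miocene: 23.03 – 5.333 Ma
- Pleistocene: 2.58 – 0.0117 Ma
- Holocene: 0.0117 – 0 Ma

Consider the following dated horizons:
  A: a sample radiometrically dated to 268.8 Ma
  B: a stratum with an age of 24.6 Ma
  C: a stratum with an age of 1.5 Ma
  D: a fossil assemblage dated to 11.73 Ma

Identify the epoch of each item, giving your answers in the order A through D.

Match each age against the start–end ranges in the excerpt: A = 268.8 Ma → Guadalupian (273.01–259.51); B = 24.6 Ma → Oligocene (33.9–23.03); C = 1.5 Ma → Pleistocene (2.58–0.0117); D = 11.73 Ma → Miocene (23.03–5.333).

A — Guadalupian; B — Oligocene; C — Pleistocene; D — Miocene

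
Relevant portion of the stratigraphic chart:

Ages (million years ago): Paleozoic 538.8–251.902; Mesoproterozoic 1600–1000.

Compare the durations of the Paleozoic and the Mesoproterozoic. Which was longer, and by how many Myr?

Paleozoic: 538.8 − 251.902 = 286.898 Myr.
Mesoproterozoic: 1600 − 1000 = 600 Myr.
Difference: 600 − 286.898 = 313.102 Myr, so the Mesoproterozoic was longer.

Mesoproterozoic, by 313.102 million years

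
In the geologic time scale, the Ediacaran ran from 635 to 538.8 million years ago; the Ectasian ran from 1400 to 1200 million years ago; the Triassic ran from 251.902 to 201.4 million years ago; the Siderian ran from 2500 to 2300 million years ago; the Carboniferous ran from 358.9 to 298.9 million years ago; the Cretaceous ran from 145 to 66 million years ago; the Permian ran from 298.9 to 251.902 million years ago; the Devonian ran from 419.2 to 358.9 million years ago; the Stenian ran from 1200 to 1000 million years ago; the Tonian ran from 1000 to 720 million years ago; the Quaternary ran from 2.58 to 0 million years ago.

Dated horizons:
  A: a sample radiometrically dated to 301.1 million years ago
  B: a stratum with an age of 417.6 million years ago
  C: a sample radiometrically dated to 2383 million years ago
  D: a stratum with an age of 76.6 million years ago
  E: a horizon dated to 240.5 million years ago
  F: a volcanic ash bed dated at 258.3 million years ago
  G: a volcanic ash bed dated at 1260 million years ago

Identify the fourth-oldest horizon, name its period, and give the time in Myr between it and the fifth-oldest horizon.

Larger Ma means older, so oldest first: C 2383 > G 1260 > B 417.6 > A 301.1 > F 258.3 > E 240.5 > D 76.6.
Counting 4 along gives A (301.1 Ma); the excerpt puts that inside the Carboniferous, 358.9–298.9 Ma.
Next in line is F (258.3 Ma), and 301.1 − 258.3 = 42.8 Myr.

A, in the Carboniferous; 42.8 million years to F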